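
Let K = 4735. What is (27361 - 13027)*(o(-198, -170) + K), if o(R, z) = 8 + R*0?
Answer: 67986162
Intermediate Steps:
o(R, z) = 8 (o(R, z) = 8 + 0 = 8)
(27361 - 13027)*(o(-198, -170) + K) = (27361 - 13027)*(8 + 4735) = 14334*4743 = 67986162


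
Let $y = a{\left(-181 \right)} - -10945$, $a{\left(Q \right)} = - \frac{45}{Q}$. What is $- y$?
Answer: $- \frac{1981090}{181} \approx -10945.0$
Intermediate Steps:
$y = \frac{1981090}{181}$ ($y = - \frac{45}{-181} - -10945 = \left(-45\right) \left(- \frac{1}{181}\right) + 10945 = \frac{45}{181} + 10945 = \frac{1981090}{181} \approx 10945.0$)
$- y = \left(-1\right) \frac{1981090}{181} = - \frac{1981090}{181}$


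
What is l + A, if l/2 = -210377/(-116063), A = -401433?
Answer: -46591097525/116063 ≈ -4.0143e+5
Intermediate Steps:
l = 420754/116063 (l = 2*(-210377/(-116063)) = 2*(-210377*(-1/116063)) = 2*(210377/116063) = 420754/116063 ≈ 3.6252)
l + A = 420754/116063 - 401433 = -46591097525/116063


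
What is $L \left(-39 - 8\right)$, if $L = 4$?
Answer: $-188$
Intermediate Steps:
$L \left(-39 - 8\right) = 4 \left(-39 - 8\right) = 4 \left(-47\right) = -188$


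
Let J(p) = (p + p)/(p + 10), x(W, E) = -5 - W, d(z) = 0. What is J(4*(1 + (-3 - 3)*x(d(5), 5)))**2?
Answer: 15376/4489 ≈ 3.4253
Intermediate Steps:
J(p) = 2*p/(10 + p) (J(p) = (2*p)/(10 + p) = 2*p/(10 + p))
J(4*(1 + (-3 - 3)*x(d(5), 5)))**2 = (2*(4*(1 + (-3 - 3)*(-5 - 1*0)))/(10 + 4*(1 + (-3 - 3)*(-5 - 1*0))))**2 = (2*(4*(1 - 6*(-5 + 0)))/(10 + 4*(1 - 6*(-5 + 0))))**2 = (2*(4*(1 - 6*(-5)))/(10 + 4*(1 - 6*(-5))))**2 = (2*(4*(1 + 30))/(10 + 4*(1 + 30)))**2 = (2*(4*31)/(10 + 4*31))**2 = (2*124/(10 + 124))**2 = (2*124/134)**2 = (2*124*(1/134))**2 = (124/67)**2 = 15376/4489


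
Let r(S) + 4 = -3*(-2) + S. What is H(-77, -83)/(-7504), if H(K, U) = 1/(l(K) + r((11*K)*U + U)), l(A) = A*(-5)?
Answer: -1/529819920 ≈ -1.8874e-9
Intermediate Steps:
l(A) = -5*A
r(S) = 2 + S (r(S) = -4 + (-3*(-2) + S) = -4 + (6 + S) = 2 + S)
H(K, U) = 1/(2 + U - 5*K + 11*K*U) (H(K, U) = 1/(-5*K + (2 + ((11*K)*U + U))) = 1/(-5*K + (2 + (11*K*U + U))) = 1/(-5*K + (2 + (U + 11*K*U))) = 1/(-5*K + (2 + U + 11*K*U)) = 1/(2 + U - 5*K + 11*K*U))
H(-77, -83)/(-7504) = 1/(2 - 5*(-77) - 83*(1 + 11*(-77))*(-7504)) = -1/7504/(2 + 385 - 83*(1 - 847)) = -1/7504/(2 + 385 - 83*(-846)) = -1/7504/(2 + 385 + 70218) = -1/7504/70605 = (1/70605)*(-1/7504) = -1/529819920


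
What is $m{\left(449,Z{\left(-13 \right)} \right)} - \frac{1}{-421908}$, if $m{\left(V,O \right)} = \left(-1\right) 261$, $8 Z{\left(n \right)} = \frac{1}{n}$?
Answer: $- \frac{110117987}{421908} \approx -261.0$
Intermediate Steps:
$Z{\left(n \right)} = \frac{1}{8 n}$
$m{\left(V,O \right)} = -261$
$m{\left(449,Z{\left(-13 \right)} \right)} - \frac{1}{-421908} = -261 - \frac{1}{-421908} = -261 - - \frac{1}{421908} = -261 + \frac{1}{421908} = - \frac{110117987}{421908}$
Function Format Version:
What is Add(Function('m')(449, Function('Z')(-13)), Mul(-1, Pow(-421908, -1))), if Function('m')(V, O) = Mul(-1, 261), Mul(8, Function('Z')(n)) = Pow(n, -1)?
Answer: Rational(-110117987, 421908) ≈ -261.00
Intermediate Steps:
Function('Z')(n) = Mul(Rational(1, 8), Pow(n, -1))
Function('m')(V, O) = -261
Add(Function('m')(449, Function('Z')(-13)), Mul(-1, Pow(-421908, -1))) = Add(-261, Mul(-1, Pow(-421908, -1))) = Add(-261, Mul(-1, Rational(-1, 421908))) = Add(-261, Rational(1, 421908)) = Rational(-110117987, 421908)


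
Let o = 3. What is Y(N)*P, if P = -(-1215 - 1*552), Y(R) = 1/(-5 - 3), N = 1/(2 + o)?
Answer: -1767/8 ≈ -220.88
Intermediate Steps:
N = ⅕ (N = 1/(2 + 3) = 1/5 = ⅕ ≈ 0.20000)
Y(R) = -⅛ (Y(R) = 1/(-8) = -⅛)
P = 1767 (P = -(-1215 - 552) = -1*(-1767) = 1767)
Y(N)*P = -⅛*1767 = -1767/8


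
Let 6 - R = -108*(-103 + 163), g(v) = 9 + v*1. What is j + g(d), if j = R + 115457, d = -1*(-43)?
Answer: 121995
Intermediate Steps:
d = 43
g(v) = 9 + v
R = 6486 (R = 6 - (-108)*(-103 + 163) = 6 - (-108)*60 = 6 - 1*(-6480) = 6 + 6480 = 6486)
j = 121943 (j = 6486 + 115457 = 121943)
j + g(d) = 121943 + (9 + 43) = 121943 + 52 = 121995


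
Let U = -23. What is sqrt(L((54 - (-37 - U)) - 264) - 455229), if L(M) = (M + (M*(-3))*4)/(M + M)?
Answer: 7*I*sqrt(37162)/2 ≈ 674.71*I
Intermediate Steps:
L(M) = -11/2 (L(M) = (M - 3*M*4)/((2*M)) = (M - 12*M)*(1/(2*M)) = (-11*M)*(1/(2*M)) = -11/2)
sqrt(L((54 - (-37 - U)) - 264) - 455229) = sqrt(-11/2 - 455229) = sqrt(-910469/2) = 7*I*sqrt(37162)/2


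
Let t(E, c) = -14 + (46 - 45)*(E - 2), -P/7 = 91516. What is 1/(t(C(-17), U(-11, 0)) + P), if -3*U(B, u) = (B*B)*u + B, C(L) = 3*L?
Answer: -1/640679 ≈ -1.5608e-6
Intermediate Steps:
U(B, u) = -B/3 - u*B²/3 (U(B, u) = -((B*B)*u + B)/3 = -(B²*u + B)/3 = -(u*B² + B)/3 = -(B + u*B²)/3 = -B/3 - u*B²/3)
P = -640612 (P = -7*91516 = -640612)
t(E, c) = -16 + E (t(E, c) = -14 + 1*(-2 + E) = -14 + (-2 + E) = -16 + E)
1/(t(C(-17), U(-11, 0)) + P) = 1/((-16 + 3*(-17)) - 640612) = 1/((-16 - 51) - 640612) = 1/(-67 - 640612) = 1/(-640679) = -1/640679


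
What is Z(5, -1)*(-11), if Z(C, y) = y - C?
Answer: 66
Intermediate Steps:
Z(5, -1)*(-11) = (-1 - 1*5)*(-11) = (-1 - 5)*(-11) = -6*(-11) = 66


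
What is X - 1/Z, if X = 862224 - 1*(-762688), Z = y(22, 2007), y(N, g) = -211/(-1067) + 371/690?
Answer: 879802991434/541447 ≈ 1.6249e+6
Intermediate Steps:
y(N, g) = 541447/736230 (y(N, g) = -211*(-1/1067) + 371*(1/690) = 211/1067 + 371/690 = 541447/736230)
Z = 541447/736230 ≈ 0.73543
X = 1624912 (X = 862224 + 762688 = 1624912)
X - 1/Z = 1624912 - 1/541447/736230 = 1624912 - 1*736230/541447 = 1624912 - 736230/541447 = 879802991434/541447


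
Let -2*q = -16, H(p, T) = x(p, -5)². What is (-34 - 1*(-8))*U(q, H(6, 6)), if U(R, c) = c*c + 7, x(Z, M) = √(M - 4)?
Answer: -2288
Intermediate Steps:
x(Z, M) = √(-4 + M)
H(p, T) = -9 (H(p, T) = (√(-4 - 5))² = (√(-9))² = (3*I)² = -9)
q = 8 (q = -½*(-16) = 8)
U(R, c) = 7 + c² (U(R, c) = c² + 7 = 7 + c²)
(-34 - 1*(-8))*U(q, H(6, 6)) = (-34 - 1*(-8))*(7 + (-9)²) = (-34 + 8)*(7 + 81) = -26*88 = -2288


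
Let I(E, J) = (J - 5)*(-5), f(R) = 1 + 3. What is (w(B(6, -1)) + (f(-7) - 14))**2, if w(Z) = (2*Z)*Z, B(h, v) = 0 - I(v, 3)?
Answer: 36100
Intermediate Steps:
f(R) = 4
I(E, J) = 25 - 5*J (I(E, J) = (-5 + J)*(-5) = 25 - 5*J)
B(h, v) = -10 (B(h, v) = 0 - (25 - 5*3) = 0 - (25 - 15) = 0 - 1*10 = 0 - 10 = -10)
w(Z) = 2*Z**2
(w(B(6, -1)) + (f(-7) - 14))**2 = (2*(-10)**2 + (4 - 14))**2 = (2*100 - 10)**2 = (200 - 10)**2 = 190**2 = 36100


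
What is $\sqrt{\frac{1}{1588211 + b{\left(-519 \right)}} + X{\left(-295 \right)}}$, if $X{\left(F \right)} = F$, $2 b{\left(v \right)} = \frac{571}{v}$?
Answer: $\frac{i \sqrt{801738650078087383669}}{1648562447} \approx 17.176 i$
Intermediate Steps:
$b{\left(v \right)} = \frac{571}{2 v}$ ($b{\left(v \right)} = \frac{571 \frac{1}{v}}{2} = \frac{571}{2 v}$)
$\sqrt{\frac{1}{1588211 + b{\left(-519 \right)}} + X{\left(-295 \right)}} = \sqrt{\frac{1}{1588211 + \frac{571}{2 \left(-519\right)}} - 295} = \sqrt{\frac{1}{1588211 + \frac{571}{2} \left(- \frac{1}{519}\right)} - 295} = \sqrt{\frac{1}{1588211 - \frac{571}{1038}} - 295} = \sqrt{\frac{1}{\frac{1648562447}{1038}} - 295} = \sqrt{\frac{1038}{1648562447} - 295} = \sqrt{- \frac{486325920827}{1648562447}} = \frac{i \sqrt{801738650078087383669}}{1648562447}$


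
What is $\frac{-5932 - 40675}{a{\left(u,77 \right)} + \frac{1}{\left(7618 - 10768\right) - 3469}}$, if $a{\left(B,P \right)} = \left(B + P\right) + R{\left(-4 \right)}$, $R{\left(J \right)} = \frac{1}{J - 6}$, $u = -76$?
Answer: $- \frac{3084917330}{59561} \approx -51794.0$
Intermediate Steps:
$R{\left(J \right)} = \frac{1}{-6 + J}$
$a{\left(B,P \right)} = - \frac{1}{10} + B + P$ ($a{\left(B,P \right)} = \left(B + P\right) + \frac{1}{-6 - 4} = \left(B + P\right) + \frac{1}{-10} = \left(B + P\right) - \frac{1}{10} = - \frac{1}{10} + B + P$)
$\frac{-5932 - 40675}{a{\left(u,77 \right)} + \frac{1}{\left(7618 - 10768\right) - 3469}} = \frac{-5932 - 40675}{\left(- \frac{1}{10} - 76 + 77\right) + \frac{1}{\left(7618 - 10768\right) - 3469}} = - \frac{46607}{\frac{9}{10} + \frac{1}{-3150 - 3469}} = - \frac{46607}{\frac{9}{10} + \frac{1}{-6619}} = - \frac{46607}{\frac{9}{10} - \frac{1}{6619}} = - \frac{46607}{\frac{59561}{66190}} = \left(-46607\right) \frac{66190}{59561} = - \frac{3084917330}{59561}$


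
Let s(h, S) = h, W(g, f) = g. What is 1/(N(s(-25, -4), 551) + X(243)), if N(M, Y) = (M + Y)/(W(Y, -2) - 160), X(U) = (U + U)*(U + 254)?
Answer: 391/94443448 ≈ 4.1400e-6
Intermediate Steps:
X(U) = 2*U*(254 + U) (X(U) = (2*U)*(254 + U) = 2*U*(254 + U))
N(M, Y) = (M + Y)/(-160 + Y) (N(M, Y) = (M + Y)/(Y - 160) = (M + Y)/(-160 + Y))
1/(N(s(-25, -4), 551) + X(243)) = 1/((-25 + 551)/(-160 + 551) + 2*243*(254 + 243)) = 1/(526/391 + 2*243*497) = 1/((1/391)*526 + 241542) = 1/(526/391 + 241542) = 1/(94443448/391) = 391/94443448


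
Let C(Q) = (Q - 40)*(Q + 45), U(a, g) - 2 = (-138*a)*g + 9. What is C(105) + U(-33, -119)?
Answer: -532165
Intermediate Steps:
U(a, g) = 11 - 138*a*g (U(a, g) = 2 + ((-138*a)*g + 9) = 2 + (-138*a*g + 9) = 2 + (9 - 138*a*g) = 11 - 138*a*g)
C(Q) = (-40 + Q)*(45 + Q)
C(105) + U(-33, -119) = (-1800 + 105² + 5*105) + (11 - 138*(-33)*(-119)) = (-1800 + 11025 + 525) + (11 - 541926) = 9750 - 541915 = -532165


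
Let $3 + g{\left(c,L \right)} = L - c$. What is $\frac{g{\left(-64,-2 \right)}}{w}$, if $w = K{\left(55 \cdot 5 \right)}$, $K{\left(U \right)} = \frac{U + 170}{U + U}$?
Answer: $\frac{6490}{89} \approx 72.921$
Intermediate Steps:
$g{\left(c,L \right)} = -3 + L - c$ ($g{\left(c,L \right)} = -3 + \left(L - c\right) = -3 + L - c$)
$K{\left(U \right)} = \frac{170 + U}{2 U}$
$w = \frac{89}{110}$ ($w = \frac{170 + 55 \cdot 5}{2 \cdot 55 \cdot 5} = \frac{170 + 275}{2 \cdot 275} = \frac{1}{2} \cdot \frac{1}{275} \cdot 445 = \frac{89}{110} \approx 0.80909$)
$\frac{g{\left(-64,-2 \right)}}{w} = \frac{-3 - 2 - -64}{\frac{89}{110}} = \left(-3 - 2 + 64\right) \frac{110}{89} = 59 \cdot \frac{110}{89} = \frac{6490}{89}$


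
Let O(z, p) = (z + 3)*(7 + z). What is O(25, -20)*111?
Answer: 99456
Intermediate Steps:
O(z, p) = (3 + z)*(7 + z)
O(25, -20)*111 = (21 + 25² + 10*25)*111 = (21 + 625 + 250)*111 = 896*111 = 99456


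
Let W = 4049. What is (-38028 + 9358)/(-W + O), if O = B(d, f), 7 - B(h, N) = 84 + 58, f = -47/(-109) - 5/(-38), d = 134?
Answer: 14335/2092 ≈ 6.8523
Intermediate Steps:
f = 2331/4142 (f = -47*(-1/109) - 5*(-1/38) = 47/109 + 5/38 = 2331/4142 ≈ 0.56277)
B(h, N) = -135 (B(h, N) = 7 - (84 + 58) = 7 - 1*142 = 7 - 142 = -135)
O = -135
(-38028 + 9358)/(-W + O) = (-38028 + 9358)/(-1*4049 - 135) = -28670/(-4049 - 135) = -28670/(-4184) = -28670*(-1/4184) = 14335/2092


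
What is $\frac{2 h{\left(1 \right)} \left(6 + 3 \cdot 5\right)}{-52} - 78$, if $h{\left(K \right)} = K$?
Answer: $- \frac{2049}{26} \approx -78.808$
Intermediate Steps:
$\frac{2 h{\left(1 \right)} \left(6 + 3 \cdot 5\right)}{-52} - 78 = \frac{2 \cdot 1 \left(6 + 3 \cdot 5\right)}{-52} - 78 = 2 \left(6 + 15\right) \left(- \frac{1}{52}\right) - 78 = 2 \cdot 21 \left(- \frac{1}{52}\right) - 78 = 42 \left(- \frac{1}{52}\right) - 78 = - \frac{21}{26} - 78 = - \frac{2049}{26}$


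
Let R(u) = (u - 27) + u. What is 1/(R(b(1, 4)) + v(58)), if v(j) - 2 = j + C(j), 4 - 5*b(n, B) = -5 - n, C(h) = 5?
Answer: 1/42 ≈ 0.023810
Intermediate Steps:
b(n, B) = 9/5 + n/5 (b(n, B) = ⅘ - (-5 - n)/5 = ⅘ + (1 + n/5) = 9/5 + n/5)
R(u) = -27 + 2*u (R(u) = (-27 + u) + u = -27 + 2*u)
v(j) = 7 + j (v(j) = 2 + (j + 5) = 2 + (5 + j) = 7 + j)
1/(R(b(1, 4)) + v(58)) = 1/((-27 + 2*(9/5 + (⅕)*1)) + (7 + 58)) = 1/((-27 + 2*(9/5 + ⅕)) + 65) = 1/((-27 + 2*2) + 65) = 1/((-27 + 4) + 65) = 1/(-23 + 65) = 1/42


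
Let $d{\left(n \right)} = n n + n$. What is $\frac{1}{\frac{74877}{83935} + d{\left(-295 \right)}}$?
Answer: $\frac{83935}{7279757427} \approx 1.153 \cdot 10^{-5}$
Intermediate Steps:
$d{\left(n \right)} = n + n^{2}$ ($d{\left(n \right)} = n^{2} + n = n + n^{2}$)
$\frac{1}{\frac{74877}{83935} + d{\left(-295 \right)}} = \frac{1}{\frac{74877}{83935} - 295 \left(1 - 295\right)} = \frac{1}{74877 \cdot \frac{1}{83935} - -86730} = \frac{1}{\frac{74877}{83935} + 86730} = \frac{1}{\frac{7279757427}{83935}} = \frac{83935}{7279757427}$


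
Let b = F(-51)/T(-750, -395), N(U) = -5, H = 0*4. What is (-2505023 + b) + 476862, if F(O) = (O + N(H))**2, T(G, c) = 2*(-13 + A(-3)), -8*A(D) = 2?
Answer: -107498805/53 ≈ -2.0283e+6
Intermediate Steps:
H = 0
A(D) = -1/4 (A(D) = -1/8*2 = -1/4)
T(G, c) = -53/2 (T(G, c) = 2*(-13 - 1/4) = 2*(-53/4) = -53/2)
F(O) = (-5 + O)**2 (F(O) = (O - 5)**2 = (-5 + O)**2)
b = -6272/53 (b = (-5 - 51)**2/(-53/2) = (-56)**2*(-2/53) = 3136*(-2/53) = -6272/53 ≈ -118.34)
(-2505023 + b) + 476862 = (-2505023 - 6272/53) + 476862 = -132772491/53 + 476862 = -107498805/53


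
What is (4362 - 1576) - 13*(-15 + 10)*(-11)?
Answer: 2071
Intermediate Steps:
(4362 - 1576) - 13*(-15 + 10)*(-11) = 2786 - 13*(-5)*(-11) = 2786 + 65*(-11) = 2786 - 715 = 2071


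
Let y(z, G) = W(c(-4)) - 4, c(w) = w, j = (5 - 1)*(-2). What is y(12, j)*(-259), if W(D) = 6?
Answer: -518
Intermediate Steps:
j = -8 (j = 4*(-2) = -8)
y(z, G) = 2 (y(z, G) = 6 - 4 = 2)
y(12, j)*(-259) = 2*(-259) = -518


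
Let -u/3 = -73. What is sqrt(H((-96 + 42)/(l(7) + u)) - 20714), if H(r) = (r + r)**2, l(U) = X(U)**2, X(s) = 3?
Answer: I*sqrt(7477673)/19 ≈ 143.92*I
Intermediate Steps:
u = 219 (u = -3*(-73) = 219)
l(U) = 9 (l(U) = 3**2 = 9)
H(r) = 4*r**2 (H(r) = (2*r)**2 = 4*r**2)
sqrt(H((-96 + 42)/(l(7) + u)) - 20714) = sqrt(4*((-96 + 42)/(9 + 219))**2 - 20714) = sqrt(4*(-54/228)**2 - 20714) = sqrt(4*(-54*1/228)**2 - 20714) = sqrt(4*(-9/38)**2 - 20714) = sqrt(4*(81/1444) - 20714) = sqrt(81/361 - 20714) = sqrt(-7477673/361) = I*sqrt(7477673)/19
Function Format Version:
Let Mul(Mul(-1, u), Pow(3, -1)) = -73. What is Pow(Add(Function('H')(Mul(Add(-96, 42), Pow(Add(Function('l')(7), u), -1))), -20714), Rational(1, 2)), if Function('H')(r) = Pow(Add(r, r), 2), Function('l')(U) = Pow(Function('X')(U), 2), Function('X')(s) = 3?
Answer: Mul(Rational(1, 19), I, Pow(7477673, Rational(1, 2))) ≈ Mul(143.92, I)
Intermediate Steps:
u = 219 (u = Mul(-3, -73) = 219)
Function('l')(U) = 9 (Function('l')(U) = Pow(3, 2) = 9)
Function('H')(r) = Mul(4, Pow(r, 2)) (Function('H')(r) = Pow(Mul(2, r), 2) = Mul(4, Pow(r, 2)))
Pow(Add(Function('H')(Mul(Add(-96, 42), Pow(Add(Function('l')(7), u), -1))), -20714), Rational(1, 2)) = Pow(Add(Mul(4, Pow(Mul(Add(-96, 42), Pow(Add(9, 219), -1)), 2)), -20714), Rational(1, 2)) = Pow(Add(Mul(4, Pow(Mul(-54, Pow(228, -1)), 2)), -20714), Rational(1, 2)) = Pow(Add(Mul(4, Pow(Mul(-54, Rational(1, 228)), 2)), -20714), Rational(1, 2)) = Pow(Add(Mul(4, Pow(Rational(-9, 38), 2)), -20714), Rational(1, 2)) = Pow(Add(Mul(4, Rational(81, 1444)), -20714), Rational(1, 2)) = Pow(Add(Rational(81, 361), -20714), Rational(1, 2)) = Pow(Rational(-7477673, 361), Rational(1, 2)) = Mul(Rational(1, 19), I, Pow(7477673, Rational(1, 2)))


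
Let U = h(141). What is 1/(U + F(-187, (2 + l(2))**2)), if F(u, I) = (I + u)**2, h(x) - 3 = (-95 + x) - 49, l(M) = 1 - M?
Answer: 1/34596 ≈ 2.8905e-5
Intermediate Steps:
h(x) = -141 + x (h(x) = 3 + ((-95 + x) - 49) = 3 + (-144 + x) = -141 + x)
U = 0 (U = -141 + 141 = 0)
1/(U + F(-187, (2 + l(2))**2)) = 1/(0 + ((2 + (1 - 1*2))**2 - 187)**2) = 1/(0 + ((2 + (1 - 2))**2 - 187)**2) = 1/(0 + ((2 - 1)**2 - 187)**2) = 1/(0 + (1**2 - 187)**2) = 1/(0 + (1 - 187)**2) = 1/(0 + (-186)**2) = 1/(0 + 34596) = 1/34596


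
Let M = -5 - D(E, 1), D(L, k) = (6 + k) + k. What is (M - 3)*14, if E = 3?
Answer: -224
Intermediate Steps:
D(L, k) = 6 + 2*k
M = -13 (M = -5 - (6 + 2*1) = -5 - (6 + 2) = -5 - 1*8 = -5 - 8 = -13)
(M - 3)*14 = (-13 - 3)*14 = -16*14 = -224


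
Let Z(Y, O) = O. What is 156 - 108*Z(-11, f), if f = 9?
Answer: -816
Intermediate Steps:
156 - 108*Z(-11, f) = 156 - 108*9 = 156 - 972 = -816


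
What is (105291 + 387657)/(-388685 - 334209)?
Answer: -246474/361447 ≈ -0.68191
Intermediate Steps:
(105291 + 387657)/(-388685 - 334209) = 492948/(-722894) = 492948*(-1/722894) = -246474/361447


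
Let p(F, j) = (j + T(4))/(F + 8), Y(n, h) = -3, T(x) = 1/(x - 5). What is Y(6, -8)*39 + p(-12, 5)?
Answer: -118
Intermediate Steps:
T(x) = 1/(-5 + x)
p(F, j) = (-1 + j)/(8 + F) (p(F, j) = (j + 1/(-5 + 4))/(F + 8) = (j + 1/(-1))/(8 + F) = (j - 1)/(8 + F) = (-1 + j)/(8 + F))
Y(6, -8)*39 + p(-12, 5) = -3*39 + (-1 + 5)/(8 - 12) = -117 + 4/(-4) = -117 - ¼*4 = -117 - 1 = -118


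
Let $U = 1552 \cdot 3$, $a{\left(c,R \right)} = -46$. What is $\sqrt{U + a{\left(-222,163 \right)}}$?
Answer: $\sqrt{4610} \approx 67.897$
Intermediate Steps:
$U = 4656$
$\sqrt{U + a{\left(-222,163 \right)}} = \sqrt{4656 - 46} = \sqrt{4610}$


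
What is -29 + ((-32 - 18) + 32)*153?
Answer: -2783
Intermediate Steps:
-29 + ((-32 - 18) + 32)*153 = -29 + (-50 + 32)*153 = -29 - 18*153 = -29 - 2754 = -2783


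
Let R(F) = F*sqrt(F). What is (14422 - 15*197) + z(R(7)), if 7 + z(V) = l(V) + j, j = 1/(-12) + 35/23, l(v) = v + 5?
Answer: 3164737/276 + 7*sqrt(7) ≈ 11485.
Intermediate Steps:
R(F) = F**(3/2)
l(v) = 5 + v
j = 397/276 (j = 1*(-1/12) + 35*(1/23) = -1/12 + 35/23 = 397/276 ≈ 1.4384)
z(V) = -155/276 + V (z(V) = -7 + ((5 + V) + 397/276) = -7 + (1777/276 + V) = -155/276 + V)
(14422 - 15*197) + z(R(7)) = (14422 - 15*197) + (-155/276 + 7**(3/2)) = (14422 - 2955) + (-155/276 + 7*sqrt(7)) = 11467 + (-155/276 + 7*sqrt(7)) = 3164737/276 + 7*sqrt(7)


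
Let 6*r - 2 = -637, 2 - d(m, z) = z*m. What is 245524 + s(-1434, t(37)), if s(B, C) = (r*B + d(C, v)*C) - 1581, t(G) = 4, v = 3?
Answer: 395668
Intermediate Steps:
d(m, z) = 2 - m*z (d(m, z) = 2 - z*m = 2 - m*z)
r = -635/6 (r = 1/3 + (1/6)*(-637) = 1/3 - 637/6 = -635/6 ≈ -105.83)
s(B, C) = -1581 - 635*B/6 + C*(2 - 3*C) (s(B, C) = (-635*B/6 + (2 - 1*C*3)*C) - 1581 = (-635*B/6 + (2 - 3*C)*C) - 1581 = (-635*B/6 + C*(2 - 3*C)) - 1581 = -1581 - 635*B/6 + C*(2 - 3*C))
245524 + s(-1434, t(37)) = 245524 + (-1581 - 3*4**2 + 2*4 - 635/6*(-1434)) = 245524 + (-1581 - 3*16 + 8 + 151765) = 245524 + (-1581 - 48 + 8 + 151765) = 245524 + 150144 = 395668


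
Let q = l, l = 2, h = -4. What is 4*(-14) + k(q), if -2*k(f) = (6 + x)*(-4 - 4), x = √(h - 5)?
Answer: -32 + 12*I ≈ -32.0 + 12.0*I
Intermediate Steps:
q = 2
x = 3*I (x = √(-4 - 5) = √(-9) = 3*I ≈ 3.0*I)
k(f) = 24 + 12*I (k(f) = -(6 + 3*I)*(-4 - 4)/2 = -(6 + 3*I)*(-8)/2 = -(-48 - 24*I)/2 = 24 + 12*I)
4*(-14) + k(q) = 4*(-14) + (24 + 12*I) = -56 + (24 + 12*I) = -32 + 12*I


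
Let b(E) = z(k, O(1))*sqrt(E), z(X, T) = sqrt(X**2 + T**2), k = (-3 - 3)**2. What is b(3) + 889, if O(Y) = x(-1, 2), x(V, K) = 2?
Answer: 889 + 10*sqrt(39) ≈ 951.45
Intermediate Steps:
O(Y) = 2
k = 36 (k = (-6)**2 = 36)
z(X, T) = sqrt(T**2 + X**2)
b(E) = 10*sqrt(13)*sqrt(E) (b(E) = sqrt(2**2 + 36**2)*sqrt(E) = sqrt(4 + 1296)*sqrt(E) = sqrt(1300)*sqrt(E) = (10*sqrt(13))*sqrt(E) = 10*sqrt(13)*sqrt(E))
b(3) + 889 = 10*sqrt(13)*sqrt(3) + 889 = 10*sqrt(39) + 889 = 889 + 10*sqrt(39)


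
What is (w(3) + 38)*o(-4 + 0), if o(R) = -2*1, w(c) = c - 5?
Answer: -72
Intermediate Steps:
w(c) = -5 + c
o(R) = -2
(w(3) + 38)*o(-4 + 0) = ((-5 + 3) + 38)*(-2) = (-2 + 38)*(-2) = 36*(-2) = -72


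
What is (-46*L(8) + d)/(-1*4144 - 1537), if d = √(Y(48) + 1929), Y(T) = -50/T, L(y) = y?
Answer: 16/247 - √277626/68172 ≈ 0.057048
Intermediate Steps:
d = √277626/12 (d = √(-50/48 + 1929) = √(-50*1/48 + 1929) = √(-25/24 + 1929) = √(46271/24) = √277626/12 ≈ 43.909)
(-46*L(8) + d)/(-1*4144 - 1537) = (-46*8 + √277626/12)/(-1*4144 - 1537) = (-368 + √277626/12)/(-4144 - 1537) = (-368 + √277626/12)/(-5681) = (-368 + √277626/12)*(-1/5681) = 16/247 - √277626/68172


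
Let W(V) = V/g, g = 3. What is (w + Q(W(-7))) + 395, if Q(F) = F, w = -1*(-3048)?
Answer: 10322/3 ≈ 3440.7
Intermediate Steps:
w = 3048
W(V) = V/3
(w + Q(W(-7))) + 395 = (3048 + (⅓)*(-7)) + 395 = (3048 - 7/3) + 395 = 9137/3 + 395 = 10322/3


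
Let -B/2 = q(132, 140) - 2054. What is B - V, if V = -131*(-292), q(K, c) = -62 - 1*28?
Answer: -33964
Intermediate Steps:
q(K, c) = -90 (q(K, c) = -62 - 28 = -90)
V = 38252
B = 4288 (B = -2*(-90 - 2054) = -2*(-2144) = 4288)
B - V = 4288 - 1*38252 = 4288 - 38252 = -33964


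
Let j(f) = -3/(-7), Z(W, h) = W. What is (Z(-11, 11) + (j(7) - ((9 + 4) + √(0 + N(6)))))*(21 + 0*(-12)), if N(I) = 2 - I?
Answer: -495 - 42*I ≈ -495.0 - 42.0*I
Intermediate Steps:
j(f) = 3/7 (j(f) = -3*(-⅐) = 3/7)
(Z(-11, 11) + (j(7) - ((9 + 4) + √(0 + N(6)))))*(21 + 0*(-12)) = (-11 + (3/7 - ((9 + 4) + √(0 + (2 - 1*6)))))*(21 + 0*(-12)) = (-11 + (3/7 - (13 + √(0 + (2 - 6)))))*(21 + 0) = (-11 + (3/7 - (13 + √(0 - 4))))*21 = (-11 + (3/7 - (13 + √(-4))))*21 = (-11 + (3/7 - (13 + 2*I)))*21 = (-11 + (3/7 + (-13 - 2*I)))*21 = (-11 + (-88/7 - 2*I))*21 = (-165/7 - 2*I)*21 = -495 - 42*I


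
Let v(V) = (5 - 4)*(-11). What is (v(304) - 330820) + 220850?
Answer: -109981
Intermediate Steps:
v(V) = -11 (v(V) = 1*(-11) = -11)
(v(304) - 330820) + 220850 = (-11 - 330820) + 220850 = -330831 + 220850 = -109981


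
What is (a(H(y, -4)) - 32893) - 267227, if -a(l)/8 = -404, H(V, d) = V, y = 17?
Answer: -296888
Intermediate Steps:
a(l) = 3232 (a(l) = -8*(-404) = 3232)
(a(H(y, -4)) - 32893) - 267227 = (3232 - 32893) - 267227 = -29661 - 267227 = -296888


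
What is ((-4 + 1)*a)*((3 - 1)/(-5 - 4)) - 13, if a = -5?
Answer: -49/3 ≈ -16.333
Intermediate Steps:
((-4 + 1)*a)*((3 - 1)/(-5 - 4)) - 13 = ((-4 + 1)*(-5))*((3 - 1)/(-5 - 4)) - 13 = (-3*(-5))*(2/(-9)) - 13 = 15*(2*(-1/9)) - 13 = 15*(-2/9) - 13 = -10/3 - 13 = -49/3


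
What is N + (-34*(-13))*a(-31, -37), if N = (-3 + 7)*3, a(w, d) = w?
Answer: -13690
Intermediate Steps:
N = 12 (N = 4*3 = 12)
N + (-34*(-13))*a(-31, -37) = 12 - 34*(-13)*(-31) = 12 + 442*(-31) = 12 - 13702 = -13690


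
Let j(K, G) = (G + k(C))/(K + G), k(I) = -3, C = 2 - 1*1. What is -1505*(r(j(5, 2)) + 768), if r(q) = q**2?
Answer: -8091095/7 ≈ -1.1559e+6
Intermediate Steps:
C = 1 (C = 2 - 1 = 1)
j(K, G) = (-3 + G)/(G + K) (j(K, G) = (G - 3)/(K + G) = (-3 + G)/(G + K))
-1505*(r(j(5, 2)) + 768) = -1505*(((-3 + 2)/(2 + 5))**2 + 768) = -1505*((-1/7)**2 + 768) = -1505*(1/49 + 768) = -1505*37633/49 = -8091095/7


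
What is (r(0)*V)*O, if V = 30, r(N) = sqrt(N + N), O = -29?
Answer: 0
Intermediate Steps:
r(N) = sqrt(2)*sqrt(N) (r(N) = sqrt(2*N) = sqrt(2)*sqrt(N))
(r(0)*V)*O = ((sqrt(2)*sqrt(0))*30)*(-29) = ((sqrt(2)*0)*30)*(-29) = (0*30)*(-29) = 0*(-29) = 0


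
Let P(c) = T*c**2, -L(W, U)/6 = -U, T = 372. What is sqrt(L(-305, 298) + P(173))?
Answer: 12*sqrt(77329) ≈ 3337.0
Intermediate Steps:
L(W, U) = 6*U (L(W, U) = -(-6)*U = 6*U)
P(c) = 372*c**2
sqrt(L(-305, 298) + P(173)) = sqrt(6*298 + 372*173**2) = sqrt(1788 + 372*29929) = sqrt(1788 + 11133588) = sqrt(11135376) = 12*sqrt(77329)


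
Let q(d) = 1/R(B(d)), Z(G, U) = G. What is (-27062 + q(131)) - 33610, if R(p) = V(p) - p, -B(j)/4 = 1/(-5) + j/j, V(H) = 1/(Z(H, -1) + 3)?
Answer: -546053/9 ≈ -60673.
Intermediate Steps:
V(H) = 1/(3 + H) (V(H) = 1/(H + 3) = 1/(3 + H))
B(j) = -16/5 (B(j) = -4*(1/(-5) + j/j) = -4*(1*(-⅕) + 1) = -4*(-⅕ + 1) = -4*⅘ = -16/5)
R(p) = 1/(3 + p) - p
q(d) = -5/9 (q(d) = 1/((1 - 1*(-16/5)*(3 - 16/5))/(3 - 16/5)) = 1/((1 - 1*(-16/5)*(-⅕))/(-⅕)) = 1/(-5*(1 - 16/25)) = 1/(-5*9/25) = 1/(-9/5) = -5/9)
(-27062 + q(131)) - 33610 = (-27062 - 5/9) - 33610 = -243563/9 - 33610 = -546053/9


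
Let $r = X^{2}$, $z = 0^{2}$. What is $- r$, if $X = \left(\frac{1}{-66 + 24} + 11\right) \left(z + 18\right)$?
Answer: $- \frac{1912689}{49} \approx -39035.0$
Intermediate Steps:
$z = 0$
$X = \frac{1383}{7}$ ($X = \left(\frac{1}{-66 + 24} + 11\right) \left(0 + 18\right) = \left(\frac{1}{-42} + 11\right) 18 = \left(- \frac{1}{42} + 11\right) 18 = \frac{461}{42} \cdot 18 = \frac{1383}{7} \approx 197.57$)
$r = \frac{1912689}{49}$ ($r = \left(\frac{1383}{7}\right)^{2} = \frac{1912689}{49} \approx 39035.0$)
$- r = \left(-1\right) \frac{1912689}{49} = - \frac{1912689}{49}$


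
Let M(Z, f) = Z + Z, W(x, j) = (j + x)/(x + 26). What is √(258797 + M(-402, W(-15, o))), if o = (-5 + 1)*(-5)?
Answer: √257993 ≈ 507.93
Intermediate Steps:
o = 20 (o = -4*(-5) = 20)
W(x, j) = (j + x)/(26 + x)
M(Z, f) = 2*Z
√(258797 + M(-402, W(-15, o))) = √(258797 + 2*(-402)) = √(258797 - 804) = √257993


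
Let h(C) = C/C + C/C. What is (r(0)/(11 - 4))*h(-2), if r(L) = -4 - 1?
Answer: -10/7 ≈ -1.4286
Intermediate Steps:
r(L) = -5
h(C) = 2 (h(C) = 1 + 1 = 2)
(r(0)/(11 - 4))*h(-2) = (-5/(11 - 4))*2 = (-5/7)*2 = ((⅐)*(-5))*2 = -5/7*2 = -10/7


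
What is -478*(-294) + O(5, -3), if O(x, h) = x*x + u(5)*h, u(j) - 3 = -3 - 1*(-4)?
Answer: 140545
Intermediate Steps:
u(j) = 4 (u(j) = 3 + (-3 - 1*(-4)) = 3 + (-3 + 4) = 3 + 1 = 4)
O(x, h) = x² + 4*h (O(x, h) = x*x + 4*h = x² + 4*h)
-478*(-294) + O(5, -3) = -478*(-294) + (5² + 4*(-3)) = 140532 + (25 - 12) = 140532 + 13 = 140545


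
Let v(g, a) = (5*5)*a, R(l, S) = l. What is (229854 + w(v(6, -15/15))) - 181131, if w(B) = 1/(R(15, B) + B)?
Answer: 487229/10 ≈ 48723.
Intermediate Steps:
v(g, a) = 25*a
w(B) = 1/(15 + B)
(229854 + w(v(6, -15/15))) - 181131 = (229854 + 1/(15 + 25*(-15/15))) - 181131 = (229854 + 1/(15 + 25*(-15*1/15))) - 181131 = (229854 + 1/(15 + 25*(-1))) - 181131 = (229854 + 1/(15 - 25)) - 181131 = (229854 + 1/(-10)) - 181131 = (229854 - ⅒) - 181131 = 2298539/10 - 181131 = 487229/10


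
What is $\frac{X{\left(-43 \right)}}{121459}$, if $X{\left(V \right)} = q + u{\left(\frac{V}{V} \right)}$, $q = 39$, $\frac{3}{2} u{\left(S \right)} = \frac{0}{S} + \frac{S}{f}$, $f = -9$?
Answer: $\frac{1051}{3279393} \approx 0.00032049$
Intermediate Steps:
$u{\left(S \right)} = - \frac{2 S}{27}$ ($u{\left(S \right)} = \frac{2 \left(\frac{0}{S} + \frac{S}{-9}\right)}{3} = \frac{2 \left(0 + S \left(- \frac{1}{9}\right)\right)}{3} = \frac{2 \left(0 - \frac{S}{9}\right)}{3} = \frac{2 \left(- \frac{S}{9}\right)}{3} = - \frac{2 S}{27}$)
$X{\left(V \right)} = \frac{1051}{27}$ ($X{\left(V \right)} = 39 - \frac{2 \frac{V}{V}}{27} = 39 - \frac{2}{27} = \frac{1051}{27}$)
$\frac{X{\left(-43 \right)}}{121459} = \frac{1051}{27 \cdot 121459} = \frac{1051}{27} \cdot \frac{1}{121459} = \frac{1051}{3279393}$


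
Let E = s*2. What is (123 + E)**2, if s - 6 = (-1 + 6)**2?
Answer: 34225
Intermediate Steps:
s = 31 (s = 6 + (-1 + 6)**2 = 6 + 5**2 = 6 + 25 = 31)
E = 62 (E = 31*2 = 62)
(123 + E)**2 = (123 + 62)**2 = 185**2 = 34225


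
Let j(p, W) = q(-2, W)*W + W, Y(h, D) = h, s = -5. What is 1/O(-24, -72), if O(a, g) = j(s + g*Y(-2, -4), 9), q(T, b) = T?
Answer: -⅑ ≈ -0.11111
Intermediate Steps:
j(p, W) = -W (j(p, W) = -2*W + W = -W)
O(a, g) = -9 (O(a, g) = -1*9 = -9)
1/O(-24, -72) = 1/(-9) = -⅑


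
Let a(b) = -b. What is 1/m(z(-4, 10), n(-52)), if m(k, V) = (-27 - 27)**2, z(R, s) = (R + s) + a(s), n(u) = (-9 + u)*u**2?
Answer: 1/2916 ≈ 0.00034294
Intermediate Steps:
n(u) = u**2*(-9 + u)
z(R, s) = R (z(R, s) = (R + s) - s = R)
m(k, V) = 2916 (m(k, V) = (-54)**2 = 2916)
1/m(z(-4, 10), n(-52)) = 1/2916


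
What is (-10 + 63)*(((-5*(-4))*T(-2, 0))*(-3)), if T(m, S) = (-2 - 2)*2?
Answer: 25440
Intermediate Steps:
T(m, S) = -8 (T(m, S) = -4*2 = -8)
(-10 + 63)*(((-5*(-4))*T(-2, 0))*(-3)) = (-10 + 63)*((-5*(-4)*(-8))*(-3)) = 53*((20*(-8))*(-3)) = 53*(-160*(-3)) = 53*480 = 25440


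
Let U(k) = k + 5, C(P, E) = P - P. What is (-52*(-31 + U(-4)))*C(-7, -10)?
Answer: 0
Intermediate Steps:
C(P, E) = 0
U(k) = 5 + k
(-52*(-31 + U(-4)))*C(-7, -10) = -52*(-31 + (5 - 4))*0 = -52*(-31 + 1)*0 = -52*(-30)*0 = 1560*0 = 0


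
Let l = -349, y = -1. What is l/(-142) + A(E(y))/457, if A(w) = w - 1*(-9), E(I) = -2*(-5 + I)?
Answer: 162475/64894 ≈ 2.5037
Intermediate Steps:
E(I) = 10 - 2*I
A(w) = 9 + w (A(w) = w + 9 = 9 + w)
l/(-142) + A(E(y))/457 = -349/(-142) + (9 + (10 - 2*(-1)))/457 = -349*(-1/142) + (9 + (10 + 2))*(1/457) = 349/142 + (9 + 12)*(1/457) = 349/142 + 21*(1/457) = 349/142 + 21/457 = 162475/64894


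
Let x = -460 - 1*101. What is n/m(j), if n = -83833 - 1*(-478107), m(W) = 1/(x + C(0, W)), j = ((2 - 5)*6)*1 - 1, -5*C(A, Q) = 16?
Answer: -1112246954/5 ≈ -2.2245e+8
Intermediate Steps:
C(A, Q) = -16/5 (C(A, Q) = -1/5*16 = -16/5)
x = -561 (x = -460 - 101 = -561)
j = -19 (j = -3*6*1 - 1 = -18*1 - 1 = -18 - 1 = -19)
m(W) = -5/2821 (m(W) = 1/(-561 - 16/5) = 1/(-2821/5) = -5/2821)
n = 394274 (n = -83833 + 478107 = 394274)
n/m(j) = 394274/(-5/2821) = 394274*(-2821/5) = -1112246954/5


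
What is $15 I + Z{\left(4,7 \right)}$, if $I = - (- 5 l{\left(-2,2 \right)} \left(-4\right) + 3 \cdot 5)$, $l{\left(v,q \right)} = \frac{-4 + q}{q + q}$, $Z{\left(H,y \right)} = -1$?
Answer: $-76$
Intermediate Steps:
$l{\left(v,q \right)} = \frac{-4 + q}{2 q}$
$I = -5$ ($I = - (- 5 \frac{-4 + 2}{2 \cdot 2} \left(-4\right) + 3 \cdot 5) = - (- 5 \cdot \frac{1}{2} \cdot \frac{1}{2} \left(-2\right) \left(-4\right) + 15) = - (\left(-5\right) \left(- \frac{1}{2}\right) \left(-4\right) + 15) = - (\frac{5}{2} \left(-4\right) + 15) = - (-10 + 15) = \left(-1\right) 5 = -5$)
$15 I + Z{\left(4,7 \right)} = 15 \left(-5\right) - 1 = -75 - 1 = -76$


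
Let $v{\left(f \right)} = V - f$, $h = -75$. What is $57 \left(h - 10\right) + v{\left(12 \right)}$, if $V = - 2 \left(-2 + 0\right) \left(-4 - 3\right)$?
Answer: $-4885$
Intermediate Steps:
$V = -28$ ($V = - 2 \left(\left(-2\right) \left(-7\right)\right) = \left(-2\right) 14 = -28$)
$v{\left(f \right)} = -28 - f$
$57 \left(h - 10\right) + v{\left(12 \right)} = 57 \left(-75 - 10\right) - 40 = 57 \left(-85\right) - 40 = -4845 - 40 = -4885$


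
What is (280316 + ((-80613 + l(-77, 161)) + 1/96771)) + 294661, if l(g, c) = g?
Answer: 47832647278/96771 ≈ 4.9429e+5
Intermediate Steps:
(280316 + ((-80613 + l(-77, 161)) + 1/96771)) + 294661 = (280316 + ((-80613 - 77) + 1/96771)) + 294661 = (280316 + (-80690 + 1/96771)) + 294661 = (280316 - 7808451989/96771) + 294661 = 19318007647/96771 + 294661 = 47832647278/96771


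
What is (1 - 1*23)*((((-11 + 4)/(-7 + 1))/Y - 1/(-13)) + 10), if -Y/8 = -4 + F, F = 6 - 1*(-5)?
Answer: -69025/312 ≈ -221.23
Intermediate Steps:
F = 11 (F = 6 + 5 = 11)
Y = -56 (Y = -8*(-4 + 11) = -8*7 = -56)
(1 - 1*23)*((((-11 + 4)/(-7 + 1))/Y - 1/(-13)) + 10) = (1 - 1*23)*((((-11 + 4)/(-7 + 1))/(-56) - 1/(-13)) + 10) = (1 - 23)*((-7/(-6)*(-1/56) - 1*(-1/13)) + 10) = -22*((-7*(-1/6)*(-1/56) + 1/13) + 10) = -22*(((7/6)*(-1/56) + 1/13) + 10) = -22*((-1/48 + 1/13) + 10) = -22*(35/624 + 10) = -22*6275/624 = -69025/312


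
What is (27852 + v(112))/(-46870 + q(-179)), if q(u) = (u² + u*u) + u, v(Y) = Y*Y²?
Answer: 1432780/17033 ≈ 84.118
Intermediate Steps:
v(Y) = Y³
q(u) = u + 2*u² (q(u) = (u² + u²) + u = 2*u² + u = u + 2*u²)
(27852 + v(112))/(-46870 + q(-179)) = (27852 + 112³)/(-46870 - 179*(1 + 2*(-179))) = (27852 + 1404928)/(-46870 - 179*(1 - 358)) = 1432780/(-46870 - 179*(-357)) = 1432780/(-46870 + 63903) = 1432780/17033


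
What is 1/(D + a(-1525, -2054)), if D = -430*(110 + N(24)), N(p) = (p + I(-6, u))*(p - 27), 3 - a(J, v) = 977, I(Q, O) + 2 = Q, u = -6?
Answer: -1/27634 ≈ -3.6187e-5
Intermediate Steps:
I(Q, O) = -2 + Q
a(J, v) = -974 (a(J, v) = 3 - 1*977 = 3 - 977 = -974)
N(p) = (-27 + p)*(-8 + p) (N(p) = (p + (-2 - 6))*(p - 27) = (p - 8)*(-27 + p) = (-8 + p)*(-27 + p) = (-27 + p)*(-8 + p))
D = -26660 (D = -430*(110 + (216 + 24² - 35*24)) = -430*(110 + (216 + 576 - 840)) = -430*(110 - 48) = -430*62 = -26660)
1/(D + a(-1525, -2054)) = 1/(-26660 - 974) = 1/(-27634) = -1/27634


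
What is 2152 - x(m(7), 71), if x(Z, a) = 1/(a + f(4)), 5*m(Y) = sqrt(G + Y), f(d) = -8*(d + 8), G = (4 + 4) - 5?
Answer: 53801/25 ≈ 2152.0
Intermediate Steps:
G = 3 (G = 8 - 5 = 3)
f(d) = -64 - 8*d (f(d) = -8*(8 + d) = -64 - 8*d)
m(Y) = sqrt(3 + Y)/5
x(Z, a) = 1/(-96 + a) (x(Z, a) = 1/(a + (-64 - 8*4)) = 1/(a + (-64 - 32)) = 1/(a - 96) = 1/(-96 + a))
2152 - x(m(7), 71) = 2152 - 1/(-96 + 71) = 2152 - 1/(-25) = 2152 - 1*(-1/25) = 2152 + 1/25 = 53801/25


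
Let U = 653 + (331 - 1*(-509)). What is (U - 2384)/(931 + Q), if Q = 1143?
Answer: -891/2074 ≈ -0.42960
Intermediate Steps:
U = 1493 (U = 653 + (331 + 509) = 653 + 840 = 1493)
(U - 2384)/(931 + Q) = (1493 - 2384)/(931 + 1143) = -891/2074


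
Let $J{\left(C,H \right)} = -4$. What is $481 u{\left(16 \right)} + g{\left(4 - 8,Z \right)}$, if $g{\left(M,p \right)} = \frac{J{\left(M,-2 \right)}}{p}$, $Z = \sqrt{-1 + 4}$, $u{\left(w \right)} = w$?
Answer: $7696 - \frac{4 \sqrt{3}}{3} \approx 7693.7$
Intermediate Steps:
$Z = \sqrt{3} \approx 1.732$
$g{\left(M,p \right)} = - \frac{4}{p}$
$481 u{\left(16 \right)} + g{\left(4 - 8,Z \right)} = 481 \cdot 16 - \frac{4}{\sqrt{3}} = 7696 - 4 \frac{\sqrt{3}}{3} = 7696 - \frac{4 \sqrt{3}}{3}$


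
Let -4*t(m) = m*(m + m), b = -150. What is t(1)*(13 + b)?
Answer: 137/2 ≈ 68.500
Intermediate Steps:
t(m) = -m**2/2 (t(m) = -m*(m + m)/4 = -m*2*m/4 = -m**2/2)
t(1)*(13 + b) = (-1/2*1**2)*(13 - 150) = -1/2*1*(-137) = -1/2*(-137) = 137/2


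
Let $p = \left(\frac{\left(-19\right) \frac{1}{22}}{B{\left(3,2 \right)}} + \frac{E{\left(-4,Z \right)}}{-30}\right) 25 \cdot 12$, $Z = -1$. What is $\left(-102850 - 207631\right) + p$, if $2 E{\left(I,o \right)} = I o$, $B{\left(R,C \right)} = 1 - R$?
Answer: $- \frac{3414086}{11} \approx -3.1037 \cdot 10^{5}$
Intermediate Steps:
$E{\left(I,o \right)} = \frac{I o}{2}$
$p = \frac{1205}{11}$ ($p = \left(\frac{\left(-19\right) \frac{1}{22}}{1 - 3} + \frac{\frac{1}{2} \left(-4\right) \left(-1\right)}{-30}\right) 25 \cdot 12 = \left(\frac{\left(-19\right) \frac{1}{22}}{1 - 3} + 2 \left(- \frac{1}{30}\right)\right) 25 \cdot 12 = \left(- \frac{19}{22 \left(-2\right)} - \frac{1}{15}\right) 25 \cdot 12 = \left(\left(- \frac{19}{22}\right) \left(- \frac{1}{2}\right) - \frac{1}{15}\right) 25 \cdot 12 = \left(\frac{19}{44} - \frac{1}{15}\right) 25 \cdot 12 = \frac{241}{660} \cdot 25 \cdot 12 = \frac{1205}{132} \cdot 12 = \frac{1205}{11} \approx 109.55$)
$\left(-102850 - 207631\right) + p = \left(-102850 - 207631\right) + \frac{1205}{11} = -310481 + \frac{1205}{11} = - \frac{3414086}{11}$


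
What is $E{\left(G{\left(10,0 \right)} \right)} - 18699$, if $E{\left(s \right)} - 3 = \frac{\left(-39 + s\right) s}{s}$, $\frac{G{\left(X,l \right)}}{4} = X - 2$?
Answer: $-18703$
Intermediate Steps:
$G{\left(X,l \right)} = -8 + 4 X$ ($G{\left(X,l \right)} = 4 \left(X - 2\right) = 4 \left(-2 + X\right) = -8 + 4 X$)
$E{\left(s \right)} = -36 + s$ ($E{\left(s \right)} = 3 + \frac{\left(-39 + s\right) s}{s} = 3 + \frac{s \left(-39 + s\right)}{s} = 3 + \left(-39 + s\right) = -36 + s$)
$E{\left(G{\left(10,0 \right)} \right)} - 18699 = \left(-36 + \left(-8 + 4 \cdot 10\right)\right) - 18699 = \left(-36 + \left(-8 + 40\right)\right) - 18699 = \left(-36 + 32\right) - 18699 = -4 - 18699 = -18703$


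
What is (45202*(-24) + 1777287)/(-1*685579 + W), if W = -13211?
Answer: -230813/232930 ≈ -0.99091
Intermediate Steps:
(45202*(-24) + 1777287)/(-1*685579 + W) = (45202*(-24) + 1777287)/(-1*685579 - 13211) = (-1084848 + 1777287)/(-685579 - 13211) = 692439/(-698790) = 692439*(-1/698790) = -230813/232930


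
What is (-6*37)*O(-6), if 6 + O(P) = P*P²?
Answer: 49284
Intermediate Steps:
O(P) = -6 + P³ (O(P) = -6 + P*P² = -6 + P³)
(-6*37)*O(-6) = (-6*37)*(-6 + (-6)³) = -222*(-6 - 216) = -222*(-222) = 49284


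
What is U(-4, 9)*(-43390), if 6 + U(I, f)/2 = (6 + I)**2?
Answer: 173560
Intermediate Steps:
U(I, f) = -12 + 2*(6 + I)**2
U(-4, 9)*(-43390) = (-12 + 2*(6 - 4)**2)*(-43390) = (-12 + 2*2**2)*(-43390) = (-12 + 2*4)*(-43390) = (-12 + 8)*(-43390) = -4*(-43390) = 173560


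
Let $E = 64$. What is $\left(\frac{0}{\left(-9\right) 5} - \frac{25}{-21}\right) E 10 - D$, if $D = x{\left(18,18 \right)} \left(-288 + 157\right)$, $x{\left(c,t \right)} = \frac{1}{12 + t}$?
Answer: $\frac{53639}{70} \approx 766.27$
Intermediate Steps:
$D = - \frac{131}{30}$ ($D = \frac{-288 + 157}{12 + 18} = \frac{1}{30} \left(-131\right) = - \frac{131}{30} \approx -4.3667$)
$\left(\frac{0}{\left(-9\right) 5} - \frac{25}{-21}\right) E 10 - D = \left(\frac{0}{\left(-9\right) 5} - \frac{25}{-21}\right) 64 \cdot 10 - - \frac{131}{30} = \left(\frac{0}{-45} - - \frac{25}{21}\right) 64 \cdot 10 + \frac{131}{30} = \left(0 \left(- \frac{1}{45}\right) + \frac{25}{21}\right) 64 \cdot 10 + \frac{131}{30} = \left(0 + \frac{25}{21}\right) 64 \cdot 10 + \frac{131}{30} = \frac{25}{21} \cdot 64 \cdot 10 + \frac{131}{30} = \frac{1600}{21} \cdot 10 + \frac{131}{30} = \frac{16000}{21} + \frac{131}{30} = \frac{53639}{70}$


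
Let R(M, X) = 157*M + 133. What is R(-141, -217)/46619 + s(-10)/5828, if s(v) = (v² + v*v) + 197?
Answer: -109731569/271695532 ≈ -0.40388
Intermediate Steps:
R(M, X) = 133 + 157*M
s(v) = 197 + 2*v² (s(v) = (v² + v²) + 197 = 2*v² + 197 = 197 + 2*v²)
R(-141, -217)/46619 + s(-10)/5828 = (133 + 157*(-141))/46619 + (197 + 2*(-10)²)/5828 = (133 - 22137)*(1/46619) + (197 + 2*100)*(1/5828) = -22004*1/46619 + (197 + 200)*(1/5828) = -22004/46619 + 397*(1/5828) = -22004/46619 + 397/5828 = -109731569/271695532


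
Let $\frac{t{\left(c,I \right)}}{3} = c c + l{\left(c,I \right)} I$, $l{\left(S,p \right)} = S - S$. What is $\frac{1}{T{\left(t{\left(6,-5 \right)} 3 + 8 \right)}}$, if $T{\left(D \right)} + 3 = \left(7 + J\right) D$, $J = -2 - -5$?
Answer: $\frac{1}{3317} \approx 0.00030148$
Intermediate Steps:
$l{\left(S,p \right)} = 0$
$J = 3$ ($J = -2 + 5 = 3$)
$t{\left(c,I \right)} = 3 c^{2}$ ($t{\left(c,I \right)} = 3 \left(c c + 0 I\right) = 3 \left(c^{2} + 0\right) = 3 c^{2}$)
$T{\left(D \right)} = -3 + 10 D$ ($T{\left(D \right)} = -3 + \left(7 + 3\right) D = -3 + 10 D$)
$\frac{1}{T{\left(t{\left(6,-5 \right)} 3 + 8 \right)}} = \frac{1}{-3 + 10 \left(3 \cdot 6^{2} \cdot 3 + 8\right)} = \frac{1}{-3 + 10 \left(3 \cdot 36 \cdot 3 + 8\right)} = \frac{1}{-3 + 10 \left(108 \cdot 3 + 8\right)} = \frac{1}{-3 + 10 \left(324 + 8\right)} = \frac{1}{-3 + 10 \cdot 332} = \frac{1}{-3 + 3320} = \frac{1}{3317}$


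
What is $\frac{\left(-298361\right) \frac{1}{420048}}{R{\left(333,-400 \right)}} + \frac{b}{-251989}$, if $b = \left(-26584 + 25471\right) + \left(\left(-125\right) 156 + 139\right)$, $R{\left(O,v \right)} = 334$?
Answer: $\frac{2797237269139}{35353056807648} \approx 0.079123$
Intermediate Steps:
$b = -20474$ ($b = -1113 + \left(-19500 + 139\right) = -1113 - 19361 = -20474$)
$\frac{\left(-298361\right) \frac{1}{420048}}{R{\left(333,-400 \right)}} + \frac{b}{-251989} = \frac{\left(-298361\right) \frac{1}{420048}}{334} - \frac{20474}{-251989} = \left(-298361\right) \frac{1}{420048} \cdot \frac{1}{334} - - \frac{20474}{251989} = \left(- \frac{298361}{420048}\right) \frac{1}{334} + \frac{20474}{251989} = - \frac{298361}{140296032} + \frac{20474}{251989} = \frac{2797237269139}{35353056807648}$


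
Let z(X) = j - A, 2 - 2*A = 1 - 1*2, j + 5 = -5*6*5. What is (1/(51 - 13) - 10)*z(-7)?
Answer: 118627/76 ≈ 1560.9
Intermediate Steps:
j = -155 (j = -5 - 5*6*5 = -5 - 30*5 = -5 - 150 = -155)
A = 3/2 (A = 1 - (1 - 1*2)/2 = 1 - (1 - 2)/2 = 1 - ½*(-1) = 1 + ½ = 3/2 ≈ 1.5000)
z(X) = -313/2 (z(X) = -155 - 1*3/2 = -155 - 3/2 = -313/2)
(1/(51 - 13) - 10)*z(-7) = (1/(51 - 13) - 10)*(-313/2) = (1/38 - 10)*(-313/2) = -379/38*(-313/2) = 118627/76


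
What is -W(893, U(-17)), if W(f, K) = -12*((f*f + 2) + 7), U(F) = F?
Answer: 9569496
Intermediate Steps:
W(f, K) = -108 - 12*f² (W(f, K) = -12*((f² + 2) + 7) = -12*((2 + f²) + 7) = -12*(9 + f²) = -108 - 12*f²)
-W(893, U(-17)) = -(-108 - 12*893²) = -(-108 - 12*797449) = -(-108 - 9569388) = -1*(-9569496) = 9569496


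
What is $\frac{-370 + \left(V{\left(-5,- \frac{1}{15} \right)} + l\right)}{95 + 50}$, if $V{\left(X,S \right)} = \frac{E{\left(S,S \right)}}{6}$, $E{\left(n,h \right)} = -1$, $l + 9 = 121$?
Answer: $- \frac{1549}{870} \approx -1.7805$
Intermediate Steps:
$l = 112$ ($l = -9 + 121 = 112$)
$V{\left(X,S \right)} = - \frac{1}{6}$
$\frac{-370 + \left(V{\left(-5,- \frac{1}{15} \right)} + l\right)}{95 + 50} = \frac{-370 + \left(- \frac{1}{6} + 112\right)}{95 + 50} = \frac{-370 + \frac{671}{6}}{145} = \left(- \frac{1549}{6}\right) \frac{1}{145} = - \frac{1549}{870}$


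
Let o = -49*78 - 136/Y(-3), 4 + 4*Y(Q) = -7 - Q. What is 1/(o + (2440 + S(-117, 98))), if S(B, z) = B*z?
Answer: -1/12780 ≈ -7.8247e-5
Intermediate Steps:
Y(Q) = -11/4 - Q/4 (Y(Q) = -1 + (-7 - Q)/4 = -1 + (-7/4 - Q/4) = -11/4 - Q/4)
o = -3754 (o = -49*78 - 136/(-11/4 - ¼*(-3)) = -3822 - 136/(-11/4 + ¾) = -3822 - 136/(-2) = -3822 - 136*(-½) = -3822 + 68 = -3754)
1/(o + (2440 + S(-117, 98))) = 1/(-3754 + (2440 - 117*98)) = 1/(-3754 + (2440 - 11466)) = 1/(-3754 - 9026) = 1/(-12780) = -1/12780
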